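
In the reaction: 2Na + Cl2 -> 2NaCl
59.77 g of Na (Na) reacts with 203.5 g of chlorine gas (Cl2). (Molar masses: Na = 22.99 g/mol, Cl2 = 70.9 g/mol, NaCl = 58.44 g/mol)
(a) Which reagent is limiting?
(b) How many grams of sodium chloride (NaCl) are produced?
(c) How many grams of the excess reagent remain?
(a) Na, (b) 151.9 g, (c) 111.3 g

Moles of Na = 59.77 g ÷ 22.99 g/mol = 2.59983 mol
Moles of Cl2 = 203.5 g ÷ 70.9 g/mol = 2.87024 mol
Moles ÷ coefficient: Na: 2.59983/2 = 1.3, Cl2: 2.87024/1 = 2.87
(a) Na has the smaller value, so Na is the limiting reagent.
(b) Moles of NaCl = 2.59983 mol Na × (2/2) = 2.59983 mol; mass = 2.59983 mol × 58.44 g/mol = 151.9 g
(c) Cl2 consumed = 2.59983 × (1/2) = 1.29991 mol; remaining = 2.87024 − 1.29991 = 1.57033 mol; mass = 1.57033 mol × 70.9 g/mol = 111.3 g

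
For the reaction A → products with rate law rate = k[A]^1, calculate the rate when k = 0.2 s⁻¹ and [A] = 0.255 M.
0.051 M/s

rate = k·[A]^1 = 0.2·(0.255)^1 = 0.2·0.255 = 0.051 M/s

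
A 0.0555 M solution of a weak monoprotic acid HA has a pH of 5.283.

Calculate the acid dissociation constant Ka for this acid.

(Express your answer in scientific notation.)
K_a = 4.89e-10

[H⁺] = 10^(−pH) = 10^(−5.283) = 5.212e-06 M. For HA ⇌ H⁺ + A⁻, Ka = x²/(C − x) = (5.212e-06)²/(0.0555 − 5.212e-06) = 4.89e-10.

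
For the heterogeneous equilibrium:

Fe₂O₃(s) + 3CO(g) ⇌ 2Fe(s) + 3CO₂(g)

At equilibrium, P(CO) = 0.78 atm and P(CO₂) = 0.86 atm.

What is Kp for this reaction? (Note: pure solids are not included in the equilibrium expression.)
K_p = 1.340

Solids (Fe₂O₃, Fe) are excluded.
Kp = P(CO₂)³/P(CO)³ = (0.86)³/(0.78)³ = 0.6361/0.4746 = 1.340.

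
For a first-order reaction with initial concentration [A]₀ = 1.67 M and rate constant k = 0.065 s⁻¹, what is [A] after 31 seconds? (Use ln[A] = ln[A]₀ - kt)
0.2226 M

ln[A] = ln[A]₀ - k·t = ln(1.67) - (0.065)·(31) = 0.5128 - 2.0150 = -1.5022
[A] = e^(-1.5022) = 0.2226 M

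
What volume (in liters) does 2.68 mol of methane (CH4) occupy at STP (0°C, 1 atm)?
At STP, 1 mol of gas occupies 22.4 L
Volume = 2.68 mol × 22.4 L/mol = 60.03 L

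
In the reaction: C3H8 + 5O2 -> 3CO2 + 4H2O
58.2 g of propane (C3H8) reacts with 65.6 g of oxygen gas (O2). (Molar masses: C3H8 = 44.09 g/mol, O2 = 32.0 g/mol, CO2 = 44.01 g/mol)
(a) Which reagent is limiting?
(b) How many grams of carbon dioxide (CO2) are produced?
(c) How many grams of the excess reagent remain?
(a) O2, (b) 54.13 g, (c) 40.12 g

Moles of C3H8 = 58.2 g ÷ 44.09 g/mol = 1.32003 mol
Moles of O2 = 65.6 g ÷ 32.0 g/mol = 2.05 mol
Moles ÷ coefficient: C3H8: 1.32003/1 = 1.32, O2: 2.05/5 = 0.41
(a) O2 has the smaller value, so O2 is the limiting reagent.
(b) Moles of CO2 = 2.05 mol O2 × (3/5) = 1.23 mol; mass = 1.23 mol × 44.01 g/mol = 54.13 g
(c) C3H8 consumed = 2.05 × (1/5) = 0.41 mol; remaining = 1.32003 − 0.41 = 0.910027 mol; mass = 0.910027 mol × 44.09 g/mol = 40.12 g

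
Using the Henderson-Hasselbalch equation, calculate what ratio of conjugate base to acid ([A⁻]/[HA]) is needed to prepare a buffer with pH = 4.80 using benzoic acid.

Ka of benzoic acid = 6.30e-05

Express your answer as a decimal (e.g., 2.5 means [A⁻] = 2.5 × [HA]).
[A⁻]/[HA] = 3.975

pKa = −log(6.30e-05) = 4.2007. pH = pKa + log([A⁻]/[HA]). 4.80 = 4.2007 + log(ratio). log(ratio) = 4.80 − 4.2007 = 0.5993. ratio = 10^(0.5993) = 3.975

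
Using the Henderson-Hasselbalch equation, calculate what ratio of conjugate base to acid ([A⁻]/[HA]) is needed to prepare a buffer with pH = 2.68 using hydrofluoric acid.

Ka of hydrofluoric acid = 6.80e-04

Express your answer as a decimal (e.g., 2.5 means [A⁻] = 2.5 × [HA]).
[A⁻]/[HA] = 0.325

pKa = −log(6.80e-04) = 3.1675. pH = pKa + log([A⁻]/[HA]). 2.68 = 3.1675 + log(ratio). log(ratio) = 2.68 − 3.1675 = -0.4875. ratio = 10^(-0.4875) = 0.325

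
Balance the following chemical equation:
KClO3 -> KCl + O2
Balanced equation:
2KClO3 -> 2KCl + 3O2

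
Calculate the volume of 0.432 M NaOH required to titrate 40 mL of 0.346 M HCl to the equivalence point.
V_{base} = 32.0 mL

At equivalence: moles acid = moles base.
moles HCl = 0.346 M × 0.04 L = 0.01384 mol
V_NaOH = 0.01384 mol ÷ 0.432 M = 0.03204 L = 32.0 mL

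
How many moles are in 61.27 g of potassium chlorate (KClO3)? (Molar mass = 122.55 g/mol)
Moles = 61.27 g ÷ 122.55 g/mol = 0.5 mol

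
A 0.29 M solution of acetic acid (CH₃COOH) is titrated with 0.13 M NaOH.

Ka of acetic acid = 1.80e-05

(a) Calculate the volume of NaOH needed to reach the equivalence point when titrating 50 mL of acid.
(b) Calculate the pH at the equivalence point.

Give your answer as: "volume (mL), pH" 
V = 111.5 mL, pH = 8.85

(a) At equivalence: moles acid = moles base.
moles acid = 0.29 × 0.05 = 0.0145 mol; V_NaOH = 0.0145/0.13 = 0.1115 L = 111.5 mL.
(b) At equivalence, all acid → conjugate base A⁻ at [A⁻] = 0.0145/0.1615 = 0.08976 M.
Kb = Kw/Ka = 1.0e-14/1.80e-05 = 5.556e-10; [OH⁻] = √(Kb·[A⁻]) = 7.062e-06; pOH = 5.15; pH = 14 − pOH = 8.85.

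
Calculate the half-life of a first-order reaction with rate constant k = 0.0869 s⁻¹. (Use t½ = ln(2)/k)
7.98 s

t½ = ln(2)/k = 0.6931/0.0869 = 7.98 s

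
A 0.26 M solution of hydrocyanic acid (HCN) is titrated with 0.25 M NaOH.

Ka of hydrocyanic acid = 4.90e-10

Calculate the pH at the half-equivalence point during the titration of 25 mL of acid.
pH = pKa = 9.31

At the half-equivalence point, [HA] = [A⁻], so by Henderson–Hasselbalch pH = pKa + log(1) = pKa.
pKa = −log(4.90e-10) = 9.31.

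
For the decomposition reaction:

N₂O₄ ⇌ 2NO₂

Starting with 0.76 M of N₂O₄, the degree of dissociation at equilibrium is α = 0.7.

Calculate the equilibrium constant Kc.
K_c = 4.9653

x = α·[A]₀ = 0.7 × 0.76 = 0.532 M dissociated.
At eq: [N₂O₄] = 0.76 − 0.532 = 0.228 M; [NO₂] = 2x = 1.064 M.
Kc = [NO₂]²/[N₂O₄] = (1.064)²/0.228 = 4.965.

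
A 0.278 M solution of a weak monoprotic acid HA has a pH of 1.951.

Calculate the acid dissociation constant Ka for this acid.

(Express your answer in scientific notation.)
K_a = 4.70e-04

[H⁺] = 10^(−pH) = 10^(−1.951) = 1.119e-02 M. For HA ⇌ H⁺ + A⁻, Ka = x²/(C − x) = (1.119e-02)²/(0.278 − 1.119e-02) = 4.70e-04.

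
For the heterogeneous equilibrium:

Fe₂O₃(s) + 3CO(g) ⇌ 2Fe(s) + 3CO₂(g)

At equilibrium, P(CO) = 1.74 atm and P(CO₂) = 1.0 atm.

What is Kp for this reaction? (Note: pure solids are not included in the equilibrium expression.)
K_p = 0.190

Solids (Fe₂O₃, Fe) are excluded.
Kp = P(CO₂)³/P(CO)³ = (1.0)³/(1.74)³ = 1/5.268 = 0.190.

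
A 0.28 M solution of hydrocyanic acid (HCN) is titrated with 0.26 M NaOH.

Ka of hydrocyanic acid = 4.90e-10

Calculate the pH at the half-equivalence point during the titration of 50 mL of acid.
pH = pKa = 9.31

At the half-equivalence point, [HA] = [A⁻], so by Henderson–Hasselbalch pH = pKa + log(1) = pKa.
pKa = −log(4.90e-10) = 9.31.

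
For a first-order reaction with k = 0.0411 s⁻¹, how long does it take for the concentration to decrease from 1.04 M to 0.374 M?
24.88 s

From ln[A] = ln[A]₀ - k·t: t = ln([A]₀/[A])/k = ln(1.04/0.374)/0.0411 = ln(2.7807)/0.0411 = 1.0227/0.0411 = 24.88 s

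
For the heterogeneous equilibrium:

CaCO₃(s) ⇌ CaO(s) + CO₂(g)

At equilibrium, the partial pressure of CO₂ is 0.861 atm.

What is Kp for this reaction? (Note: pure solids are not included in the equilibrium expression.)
K_p = 0.861

Solids (CaCO₃, CaO) have activity 1 and are excluded.
Kp = P(CO₂) = 0.861.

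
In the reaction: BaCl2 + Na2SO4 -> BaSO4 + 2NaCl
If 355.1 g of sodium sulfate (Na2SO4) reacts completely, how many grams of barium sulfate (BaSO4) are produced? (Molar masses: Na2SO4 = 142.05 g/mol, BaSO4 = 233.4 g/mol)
Moles of Na2SO4 = 355.1 g ÷ 142.05 g/mol = 2.49982 mol
Mole ratio: 1 mol BaSO4 / 1 mol Na2SO4
Moles of BaSO4 = 2.49982 × (1/1) = 2.49982 mol
Mass of BaSO4 = 2.49982 mol × 233.4 g/mol = 583.5 g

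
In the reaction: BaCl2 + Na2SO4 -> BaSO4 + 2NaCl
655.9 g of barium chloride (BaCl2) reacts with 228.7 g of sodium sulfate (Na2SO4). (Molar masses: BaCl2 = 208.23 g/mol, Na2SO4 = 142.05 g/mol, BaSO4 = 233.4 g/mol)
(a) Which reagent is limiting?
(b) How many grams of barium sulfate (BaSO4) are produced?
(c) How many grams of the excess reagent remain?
(a) Na2SO4, (b) 375.8 g, (c) 320.7 g

Moles of BaCl2 = 655.9 g ÷ 208.23 g/mol = 3.14988 mol
Moles of Na2SO4 = 228.7 g ÷ 142.05 g/mol = 1.61 mol
Moles ÷ coefficient: BaCl2: 3.14988/1 = 3.15, Na2SO4: 1.61/1 = 1.61
(a) Na2SO4 has the smaller value, so Na2SO4 is the limiting reagent.
(b) Moles of BaSO4 = 1.61 mol Na2SO4 × (1/1) = 1.61 mol; mass = 1.61 mol × 233.4 g/mol = 375.8 g
(c) BaCl2 consumed = 1.61 × (1/1) = 1.61 mol; remaining = 3.14988 − 1.61 = 1.53989 mol; mass = 1.53989 mol × 208.23 g/mol = 320.7 g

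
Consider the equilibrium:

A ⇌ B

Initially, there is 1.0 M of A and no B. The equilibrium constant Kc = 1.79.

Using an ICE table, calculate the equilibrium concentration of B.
[B] = 0.642 M

ICE: [A] = 1.0 − x, [B] = x.
Kc = x/(1.0 − x) = 1.79 ⇒ x = 1.79·1.0/(1 + 1.79) = 1.79/2.79 = 0.6416.
[B] = x = 0.642 M.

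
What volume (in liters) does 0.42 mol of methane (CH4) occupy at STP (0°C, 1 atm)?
At STP, 1 mol of gas occupies 22.4 L
Volume = 0.42 mol × 22.4 L/mol = 9.41 L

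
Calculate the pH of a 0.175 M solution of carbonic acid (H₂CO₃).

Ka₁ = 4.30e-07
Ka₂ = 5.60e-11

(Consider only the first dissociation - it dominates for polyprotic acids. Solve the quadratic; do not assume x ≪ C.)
pH = 3.56

x² + Ka₁·x − Ka₁·C = 0 with Ka₁ = 4.30e-07, C = 0.175.
x = (−Ka₁ + √(Ka₁² + 4·Ka₁·C))/2 = 2.7410e-04 M, so pH = 3.56.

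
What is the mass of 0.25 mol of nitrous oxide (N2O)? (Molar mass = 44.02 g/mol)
Mass = 0.25 mol × 44.02 g/mol = 11.01 g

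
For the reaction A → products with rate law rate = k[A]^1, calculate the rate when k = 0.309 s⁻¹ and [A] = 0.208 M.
0.06427 M/s

rate = k·[A]^1 = 0.309·(0.208)^1 = 0.309·0.208 = 0.06427 M/s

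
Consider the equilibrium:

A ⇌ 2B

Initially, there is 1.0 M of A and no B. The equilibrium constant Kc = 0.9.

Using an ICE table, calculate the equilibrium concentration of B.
[B] = 0.750 M

ICE: [A] = 1.0 − x, [B] = 2x.
Kc = (2x)²/(1.0 − x) = 0.9 ⇒ 4x² + 0.9x − 0.9 = 0.
x = (−0.9 + √(0.9² + 4·4·0.9))/(2·4) = (−0.9 + √15.21)/8 = 0.375.
[B] = 2x = 0.750 M.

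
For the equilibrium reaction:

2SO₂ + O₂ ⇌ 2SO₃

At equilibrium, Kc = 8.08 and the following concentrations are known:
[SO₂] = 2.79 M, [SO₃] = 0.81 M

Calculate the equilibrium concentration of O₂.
[O₂] = 0.0104 M

Kc = ([SO₃]^2) / ([SO₂]^2 × [O₂]) = 8.08
[O₂]^1 = (product terms)/(Kc · other reactant terms) = 0.6561 / (8.08 · 7.7841) = 0.010432
[O₂] = 0.0104 M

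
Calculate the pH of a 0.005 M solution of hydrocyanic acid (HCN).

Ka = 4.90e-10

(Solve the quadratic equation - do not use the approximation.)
pH = 5.81

x² + Ka×x - Ka×C = 0. Using quadratic formula: [H⁺] = 1.5650e-06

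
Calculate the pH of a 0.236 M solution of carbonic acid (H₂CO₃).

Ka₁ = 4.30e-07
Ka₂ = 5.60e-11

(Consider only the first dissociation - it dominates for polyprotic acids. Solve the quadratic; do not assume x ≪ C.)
pH = 3.50

x² + Ka₁·x − Ka₁·C = 0 with Ka₁ = 4.30e-07, C = 0.236.
x = (−Ka₁ + √(Ka₁² + 4·Ka₁·C))/2 = 3.1834e-04 M, so pH = 3.50.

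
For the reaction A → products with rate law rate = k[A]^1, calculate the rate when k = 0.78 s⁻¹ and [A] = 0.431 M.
0.3362 M/s

rate = k·[A]^1 = 0.78·(0.431)^1 = 0.78·0.431 = 0.3362 M/s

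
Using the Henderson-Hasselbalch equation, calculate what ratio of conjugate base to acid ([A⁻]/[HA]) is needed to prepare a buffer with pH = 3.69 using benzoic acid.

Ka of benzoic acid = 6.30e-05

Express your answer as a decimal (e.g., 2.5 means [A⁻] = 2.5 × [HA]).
[A⁻]/[HA] = 0.309

pKa = −log(6.30e-05) = 4.2007. pH = pKa + log([A⁻]/[HA]). 3.69 = 4.2007 + log(ratio). log(ratio) = 3.69 − 4.2007 = -0.5107. ratio = 10^(-0.5107) = 0.309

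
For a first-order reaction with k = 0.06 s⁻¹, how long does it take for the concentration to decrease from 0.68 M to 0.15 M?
25.19 s

From ln[A] = ln[A]₀ - k·t: t = ln([A]₀/[A])/k = ln(0.68/0.15)/0.06 = ln(4.5333)/0.06 = 1.5115/0.06 = 25.19 s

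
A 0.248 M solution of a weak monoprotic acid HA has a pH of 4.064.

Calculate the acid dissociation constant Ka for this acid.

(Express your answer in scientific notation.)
K_a = 3.00e-08

[H⁺] = 10^(−pH) = 10^(−4.064) = 8.630e-05 M. For HA ⇌ H⁺ + A⁻, Ka = x²/(C − x) = (8.630e-05)²/(0.248 − 8.630e-05) = 3.00e-08.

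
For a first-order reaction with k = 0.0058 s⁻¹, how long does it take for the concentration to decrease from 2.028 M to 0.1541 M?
444.35 s

From ln[A] = ln[A]₀ - k·t: t = ln([A]₀/[A])/k = ln(2.028/0.1541)/0.0058 = ln(13.1603)/0.0058 = 2.5772/0.0058 = 444.35 s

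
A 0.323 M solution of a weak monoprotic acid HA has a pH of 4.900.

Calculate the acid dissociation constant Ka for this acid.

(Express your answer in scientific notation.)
K_a = 4.91e-10

[H⁺] = 10^(−pH) = 10^(−4.900) = 1.259e-05 M. For HA ⇌ H⁺ + A⁻, Ka = x²/(C − x) = (1.259e-05)²/(0.323 − 1.259e-05) = 4.91e-10.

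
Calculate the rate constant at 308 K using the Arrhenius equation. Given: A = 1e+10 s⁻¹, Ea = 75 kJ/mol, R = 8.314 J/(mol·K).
1.91e-03 s⁻¹

k = A·exp(-Ea/(R·T)) = 1e+10·exp(-75000/(8.314·308)) = 1e+10·exp(-29.2887) = 1e+10·1.9058e-13 = 1.91e-03 s⁻¹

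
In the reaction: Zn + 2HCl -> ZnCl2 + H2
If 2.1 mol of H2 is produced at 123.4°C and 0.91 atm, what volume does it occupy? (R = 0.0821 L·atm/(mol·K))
T = 123.4°C + 273.15 = 396.55 K
V = nRT/P = (2.1 × 0.0821 × 396.55) / 0.91
V = 75.13 L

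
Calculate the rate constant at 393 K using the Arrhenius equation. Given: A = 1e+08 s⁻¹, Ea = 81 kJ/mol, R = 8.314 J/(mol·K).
1.71e-03 s⁻¹

k = A·exp(-Ea/(R·T)) = 1e+08·exp(-81000/(8.314·393)) = 1e+08·exp(-24.7903) = 1e+08·1.7127e-11 = 1.71e-03 s⁻¹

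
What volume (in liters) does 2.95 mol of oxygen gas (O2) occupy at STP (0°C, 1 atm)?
At STP, 1 mol of gas occupies 22.4 L
Volume = 2.95 mol × 22.4 L/mol = 66.08 L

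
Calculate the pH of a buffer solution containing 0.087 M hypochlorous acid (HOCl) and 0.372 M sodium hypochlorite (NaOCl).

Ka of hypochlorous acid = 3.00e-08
pH = 8.15

pKa = -log(3.00e-08) = 7.52. pH = pKa + log([A⁻]/[HA]) = 7.52 + log(0.372/0.087)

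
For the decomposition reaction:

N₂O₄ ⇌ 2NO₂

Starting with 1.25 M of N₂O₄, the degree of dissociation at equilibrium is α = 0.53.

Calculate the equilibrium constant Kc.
K_c = 2.9883

x = α·[A]₀ = 0.53 × 1.25 = 0.6625 M dissociated.
At eq: [N₂O₄] = 1.25 − 0.6625 = 0.5875 M; [NO₂] = 2x = 1.325 M.
Kc = [NO₂]²/[N₂O₄] = (1.325)²/0.5875 = 2.988.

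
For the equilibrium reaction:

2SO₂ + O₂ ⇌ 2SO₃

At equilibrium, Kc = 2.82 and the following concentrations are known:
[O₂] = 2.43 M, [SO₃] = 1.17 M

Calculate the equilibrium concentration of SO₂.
[SO₂] = 0.4469 M

Kc = ([SO₃]^2) / ([SO₂]^2 × [O₂]) = 2.82
[SO₂]^2 = (product terms)/(Kc · other reactant terms) = 1.3689 / (2.82 · 2.43) = 0.19976
[SO₂] = (0.19976)^(1/2) = 0.4469 M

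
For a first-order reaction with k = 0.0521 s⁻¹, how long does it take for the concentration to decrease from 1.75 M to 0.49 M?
24.43 s

From ln[A] = ln[A]₀ - k·t: t = ln([A]₀/[A])/k = ln(1.75/0.49)/0.0521 = ln(3.5714)/0.0521 = 1.2730/0.0521 = 24.43 s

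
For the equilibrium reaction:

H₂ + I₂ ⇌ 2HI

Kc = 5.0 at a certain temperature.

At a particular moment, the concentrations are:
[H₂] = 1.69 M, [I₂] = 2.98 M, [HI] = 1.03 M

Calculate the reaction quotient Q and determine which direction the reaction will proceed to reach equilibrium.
Q = 0.211, Q < K, reaction proceeds forward (toward products)

Q = ([HI]^2) / ([H₂] × [I₂])
  = ((1.03)^2) / ((1.69)·(2.98)) = 1.0609/5.0362 = 0.2107
Since Q = 0.2107 < Kc = 5.0, the reaction proceeds forward (toward products) to reach equilibrium.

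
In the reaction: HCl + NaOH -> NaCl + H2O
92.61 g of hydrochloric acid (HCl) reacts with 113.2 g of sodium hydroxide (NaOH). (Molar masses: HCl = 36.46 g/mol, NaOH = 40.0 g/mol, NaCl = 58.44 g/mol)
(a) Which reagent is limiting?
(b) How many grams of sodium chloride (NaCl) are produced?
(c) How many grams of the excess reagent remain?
(a) HCl, (b) 148.4 g, (c) 11.6 g

Moles of HCl = 92.61 g ÷ 36.46 g/mol = 2.54004 mol
Moles of NaOH = 113.2 g ÷ 40.0 g/mol = 2.83 mol
Moles ÷ coefficient: HCl: 2.54004/1 = 2.54, NaOH: 2.83/1 = 2.83
(a) HCl has the smaller value, so HCl is the limiting reagent.
(b) Moles of NaCl = 2.54004 mol HCl × (1/1) = 2.54004 mol; mass = 2.54004 mol × 58.44 g/mol = 148.4 g
(c) NaOH consumed = 2.54004 × (1/1) = 2.54004 mol; remaining = 2.83 − 2.54004 = 0.289956 mol; mass = 0.289956 mol × 40.0 g/mol = 11.6 g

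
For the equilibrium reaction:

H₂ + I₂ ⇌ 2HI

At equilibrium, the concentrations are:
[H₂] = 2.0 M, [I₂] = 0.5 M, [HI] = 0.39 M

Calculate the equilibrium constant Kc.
K_c = 0.1521

Kc = ([HI]^2) / ([H₂] × [I₂])
   = ((0.39)^2) / ((2.0)·(0.5))
   = 0.1521 / 1 = 0.1521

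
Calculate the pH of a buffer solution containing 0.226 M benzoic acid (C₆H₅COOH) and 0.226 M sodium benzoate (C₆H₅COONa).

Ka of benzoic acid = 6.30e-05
pH = 4.20

pKa = -log(6.30e-05) = 4.20. pH = pKa + log([A⁻]/[HA]) = 4.20 + log(0.226/0.226)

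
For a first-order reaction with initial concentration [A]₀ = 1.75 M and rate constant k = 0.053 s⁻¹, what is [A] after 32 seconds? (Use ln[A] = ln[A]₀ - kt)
0.3210 M

ln[A] = ln[A]₀ - k·t = ln(1.75) - (0.053)·(32) = 0.5596 - 1.6960 = -1.1364
[A] = e^(-1.1364) = 0.3210 M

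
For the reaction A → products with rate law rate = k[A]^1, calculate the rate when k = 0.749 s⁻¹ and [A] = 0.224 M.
0.1678 M/s

rate = k·[A]^1 = 0.749·(0.224)^1 = 0.749·0.224 = 0.1678 M/s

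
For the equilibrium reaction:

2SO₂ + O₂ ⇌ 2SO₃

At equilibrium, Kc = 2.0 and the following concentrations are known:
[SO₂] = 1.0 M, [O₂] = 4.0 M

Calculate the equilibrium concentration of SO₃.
[SO₃] = 2.8284 M

Kc = ([SO₃]^2) / ([SO₂]^2 × [O₂]) = 2.0
[SO₃]^2 = Kc · (reactant terms)/(other product terms) = 2.0 · 4 / 1 = 8
[SO₃] = (8)^(1/2) = 2.8284 M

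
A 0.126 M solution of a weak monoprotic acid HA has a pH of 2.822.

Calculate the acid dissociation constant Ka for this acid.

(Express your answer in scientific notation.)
K_a = 1.82e-05

[H⁺] = 10^(−pH) = 10^(−2.822) = 1.507e-03 M. For HA ⇌ H⁺ + A⁻, Ka = x²/(C − x) = (1.507e-03)²/(0.126 − 1.507e-03) = 1.82e-05.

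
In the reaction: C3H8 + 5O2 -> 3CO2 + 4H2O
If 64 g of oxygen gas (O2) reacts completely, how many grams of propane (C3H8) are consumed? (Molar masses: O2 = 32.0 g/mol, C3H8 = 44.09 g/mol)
Moles of O2 = 64 g ÷ 32.0 g/mol = 2 mol
Mole ratio: 1 mol C3H8 / 5 mol O2
Moles of C3H8 = 2 × (1/5) = 0.4 mol
Mass of C3H8 = 0.4 mol × 44.09 g/mol = 17.64 g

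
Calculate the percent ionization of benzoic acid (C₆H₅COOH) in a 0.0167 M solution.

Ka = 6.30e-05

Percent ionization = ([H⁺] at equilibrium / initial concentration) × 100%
Percent ionization = 5.96%

Let x = [H⁺]. Ka = x²/(C - x) ⇒ x² + (6.30e-05)x - (6.30e-05)(0.0167) = 0. x = 9.9470e-04. Percent = (9.9470e-04/0.0167) × 100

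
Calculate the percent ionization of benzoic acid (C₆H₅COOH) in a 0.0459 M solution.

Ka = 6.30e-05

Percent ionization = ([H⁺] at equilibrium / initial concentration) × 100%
Percent ionization = 3.64%

Let x = [H⁺]. Ka = x²/(C - x) ⇒ x² + (6.30e-05)x - (6.30e-05)(0.0459) = 0. x = 1.6693e-03. Percent = (1.6693e-03/0.0459) × 100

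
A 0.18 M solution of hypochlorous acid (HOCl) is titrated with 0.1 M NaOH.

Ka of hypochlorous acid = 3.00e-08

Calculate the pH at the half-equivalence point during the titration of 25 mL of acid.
pH = pKa = 7.52

At the half-equivalence point, [HA] = [A⁻], so by Henderson–Hasselbalch pH = pKa + log(1) = pKa.
pKa = −log(3.00e-08) = 7.52.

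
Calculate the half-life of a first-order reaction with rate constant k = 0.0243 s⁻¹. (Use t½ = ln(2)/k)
28.52 s

t½ = ln(2)/k = 0.6931/0.0243 = 28.52 s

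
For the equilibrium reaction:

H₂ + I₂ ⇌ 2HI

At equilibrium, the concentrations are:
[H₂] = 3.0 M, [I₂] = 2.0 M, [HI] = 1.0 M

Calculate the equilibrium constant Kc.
K_c = 0.1667

Kc = ([HI]^2) / ([H₂] × [I₂])
   = ((1.0)^2) / ((3.0)·(2.0))
   = 1 / 6 = 0.1667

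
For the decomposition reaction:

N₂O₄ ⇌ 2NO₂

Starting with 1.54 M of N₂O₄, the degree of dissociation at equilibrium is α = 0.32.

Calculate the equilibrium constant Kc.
K_c = 0.9276

x = α·[A]₀ = 0.32 × 1.54 = 0.4928 M dissociated.
At eq: [N₂O₄] = 1.54 − 0.4928 = 1.047 M; [NO₂] = 2x = 0.9856 M.
Kc = [NO₂]²/[N₂O₄] = (0.9856)²/1.047 = 0.9276.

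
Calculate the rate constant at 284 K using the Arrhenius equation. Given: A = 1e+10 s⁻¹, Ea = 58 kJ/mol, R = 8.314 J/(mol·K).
2.15e-01 s⁻¹

k = A·exp(-Ea/(R·T)) = 1e+10·exp(-58000/(8.314·284)) = 1e+10·exp(-24.5640) = 1e+10·2.1477e-11 = 2.15e-01 s⁻¹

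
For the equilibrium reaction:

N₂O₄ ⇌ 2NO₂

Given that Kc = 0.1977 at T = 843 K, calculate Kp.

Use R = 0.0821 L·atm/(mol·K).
K_p = 13.6829

Δn = (moles gaseous products) − (moles gaseous reactants) = 1
T = 843 K; RT = 0.0821 × 843 = 69.2103
Kp = Kc·(RT)^Δn = 0.1977 × (69.2103)^1 = 0.1977 × 69.2103 = 13.6829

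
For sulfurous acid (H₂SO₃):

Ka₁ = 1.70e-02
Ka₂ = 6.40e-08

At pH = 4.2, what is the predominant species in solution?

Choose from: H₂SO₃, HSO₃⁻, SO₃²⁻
HSO₃⁻

pKa1 = 1.77, pKa2 = 7.19. Each pKa is the crossover between adjacent species; pH = 4.2 lies in the region where HSO₃⁻ predominates.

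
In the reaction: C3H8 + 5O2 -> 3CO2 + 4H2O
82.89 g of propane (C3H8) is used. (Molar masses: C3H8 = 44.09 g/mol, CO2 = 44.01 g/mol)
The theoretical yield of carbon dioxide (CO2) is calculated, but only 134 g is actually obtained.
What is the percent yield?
Moles of C3H8 = 82.89 g ÷ 44.09 g/mol = 1.88002 mol
Mole ratio: 3 mol CO2 / 1 mol C3H8
Moles of CO2 = 1.88002 × (3/1) = 5.64005 mol
Theoretical yield = 5.64005 mol × 44.01 g/mol = 248.22 g
Actual yield = 134 g
Percent yield = (134 / 248.22) × 100% = 54.0%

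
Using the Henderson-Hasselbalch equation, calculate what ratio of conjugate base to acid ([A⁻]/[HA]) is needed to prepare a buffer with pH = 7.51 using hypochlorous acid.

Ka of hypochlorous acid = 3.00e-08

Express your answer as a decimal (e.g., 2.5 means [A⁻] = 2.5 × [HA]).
[A⁻]/[HA] = 0.971

pKa = −log(3.00e-08) = 7.5229. pH = pKa + log([A⁻]/[HA]). 7.51 = 7.5229 + log(ratio). log(ratio) = 7.51 − 7.5229 = -0.0129. ratio = 10^(-0.0129) = 0.971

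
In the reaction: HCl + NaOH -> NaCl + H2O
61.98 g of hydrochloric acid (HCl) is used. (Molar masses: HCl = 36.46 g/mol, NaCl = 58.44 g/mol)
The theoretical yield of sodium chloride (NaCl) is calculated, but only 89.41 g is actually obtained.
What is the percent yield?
Moles of HCl = 61.98 g ÷ 36.46 g/mol = 1.69995 mol
Mole ratio: 1 mol NaCl / 1 mol HCl
Moles of NaCl = 1.69995 × (1/1) = 1.69995 mol
Theoretical yield = 1.69995 mol × 58.44 g/mol = 99.345 g
Actual yield = 89.41 g
Percent yield = (89.41 / 99.345) × 100% = 90.0%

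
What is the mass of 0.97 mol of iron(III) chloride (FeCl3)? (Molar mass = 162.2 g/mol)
Mass = 0.97 mol × 162.2 g/mol = 157.3 g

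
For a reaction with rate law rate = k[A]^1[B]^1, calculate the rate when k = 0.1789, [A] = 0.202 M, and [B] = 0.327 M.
0.01182 M/s

rate = k·[A]^1·[B]^1 = 0.1789·(0.202)^1·(0.327)^1 = 0.1789·0.202·0.327 = 0.01182 M/s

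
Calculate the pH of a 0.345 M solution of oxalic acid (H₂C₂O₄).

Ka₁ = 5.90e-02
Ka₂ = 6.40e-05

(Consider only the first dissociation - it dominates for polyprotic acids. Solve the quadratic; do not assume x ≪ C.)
pH = 0.93

x² + Ka₁·x − Ka₁·C = 0 with Ka₁ = 5.90e-02, C = 0.345.
x = (−Ka₁ + √(Ka₁² + 4·Ka₁·C))/2 = 1.1619e-01 M, so pH = 0.93.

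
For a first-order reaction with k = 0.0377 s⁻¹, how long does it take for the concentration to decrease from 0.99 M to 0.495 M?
18.39 s

From ln[A] = ln[A]₀ - k·t: t = ln([A]₀/[A])/k = ln(0.99/0.495)/0.0377 = ln(2.0000)/0.0377 = 0.6931/0.0377 = 18.39 s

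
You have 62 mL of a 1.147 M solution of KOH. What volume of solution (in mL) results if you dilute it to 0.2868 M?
Using M₁V₁ = M₂V₂:
1.147 × 62 = 0.2868 × V₂
V₂ = (1.147 × 62) / 0.2868 = 248 mL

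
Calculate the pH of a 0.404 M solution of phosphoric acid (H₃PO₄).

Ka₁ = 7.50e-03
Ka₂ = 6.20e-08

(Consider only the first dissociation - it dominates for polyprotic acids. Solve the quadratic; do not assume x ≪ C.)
pH = 1.29

x² + Ka₁·x − Ka₁·C = 0 with Ka₁ = 7.50e-03, C = 0.404.
x = (−Ka₁ + √(Ka₁² + 4·Ka₁·C))/2 = 5.1423e-02 M, so pH = 1.29.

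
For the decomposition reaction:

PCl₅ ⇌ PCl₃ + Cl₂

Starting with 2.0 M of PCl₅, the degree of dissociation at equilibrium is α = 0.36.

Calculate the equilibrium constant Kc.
K_c = 0.4050

x = α·[A]₀ = 0.36 × 2.0 = 0.72 M dissociated.
At eq: [PCl₅] = 2.0 − 0.72 = 1.28 M; [PCl₃] = [Cl₂] = x = 0.72 M.
Kc = [PCl₃][Cl₂]/[PCl₅] = (0.72)²/1.28 = 0.405.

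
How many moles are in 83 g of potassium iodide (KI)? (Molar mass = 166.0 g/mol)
Moles = 83 g ÷ 166.0 g/mol = 0.5 mol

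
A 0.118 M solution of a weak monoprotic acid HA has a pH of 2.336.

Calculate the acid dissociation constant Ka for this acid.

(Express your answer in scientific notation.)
K_a = 1.88e-04

[H⁺] = 10^(−pH) = 10^(−2.336) = 4.613e-03 M. For HA ⇌ H⁺ + A⁻, Ka = x²/(C − x) = (4.613e-03)²/(0.118 − 4.613e-03) = 1.88e-04.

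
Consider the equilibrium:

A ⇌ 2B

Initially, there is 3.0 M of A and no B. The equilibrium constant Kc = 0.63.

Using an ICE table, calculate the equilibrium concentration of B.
[B] = 1.226 M

ICE: [A] = 3.0 − x, [B] = 2x.
Kc = (2x)²/(3.0 − x) = 0.63 ⇒ 4x² + 0.63x − 1.89 = 0.
x = (−0.63 + √(0.63² + 4·4·1.89))/(2·4) = (−0.63 + √30.637)/8 = 0.61313.
[B] = 2x = 1.226 M.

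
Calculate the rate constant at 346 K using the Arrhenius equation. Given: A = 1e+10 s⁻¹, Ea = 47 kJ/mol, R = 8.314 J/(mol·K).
8.02e+02 s⁻¹

k = A·exp(-Ea/(R·T)) = 1e+10·exp(-47000/(8.314·346)) = 1e+10·exp(-16.3385) = 1e+10·8.0221e-08 = 8.02e+02 s⁻¹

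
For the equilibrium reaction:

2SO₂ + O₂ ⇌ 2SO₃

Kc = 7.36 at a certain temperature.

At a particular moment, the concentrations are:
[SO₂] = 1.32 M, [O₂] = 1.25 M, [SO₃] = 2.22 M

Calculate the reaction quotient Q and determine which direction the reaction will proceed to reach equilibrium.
Q = 2.263, Q < K, reaction proceeds forward (toward products)

Q = ([SO₃]^2) / ([SO₂]^2 × [O₂])
  = ((2.22)^2) / ((1.32)^2·(1.25)) = 4.9284/2.178 = 2.263
Since Q = 2.263 < Kc = 7.36, the reaction proceeds forward (toward products) to reach equilibrium.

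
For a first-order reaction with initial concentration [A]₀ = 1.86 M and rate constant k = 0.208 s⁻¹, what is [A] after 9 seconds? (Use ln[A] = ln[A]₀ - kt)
0.2861 M

ln[A] = ln[A]₀ - k·t = ln(1.86) - (0.208)·(9) = 0.6206 - 1.8720 = -1.2514
[A] = e^(-1.2514) = 0.2861 M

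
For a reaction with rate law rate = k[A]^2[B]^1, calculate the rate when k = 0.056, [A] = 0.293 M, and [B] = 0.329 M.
0.001582 M/s

rate = k·[A]^2·[B]^1 = 0.056·(0.293)^2·(0.329)^1 = 0.056·0.085849·0.329 = 0.001582 M/s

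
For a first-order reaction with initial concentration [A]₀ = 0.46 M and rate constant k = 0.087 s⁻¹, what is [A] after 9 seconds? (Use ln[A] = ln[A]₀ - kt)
0.2102 M

ln[A] = ln[A]₀ - k·t = ln(0.46) - (0.087)·(9) = -0.7765 - 0.7830 = -1.5595
[A] = e^(-1.5595) = 0.2102 M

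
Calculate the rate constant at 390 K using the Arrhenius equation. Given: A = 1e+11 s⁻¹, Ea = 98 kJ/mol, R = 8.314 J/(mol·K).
7.48e-03 s⁻¹

k = A·exp(-Ea/(R·T)) = 1e+11·exp(-98000/(8.314·390)) = 1e+11·exp(-30.2240) = 1e+11·7.4799e-14 = 7.48e-03 s⁻¹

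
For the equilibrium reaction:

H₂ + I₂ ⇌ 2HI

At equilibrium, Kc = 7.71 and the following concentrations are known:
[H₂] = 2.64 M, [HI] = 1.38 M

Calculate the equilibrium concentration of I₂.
[I₂] = 0.0936 M

Kc = ([HI]^2) / ([H₂] × [I₂]) = 7.71
[I₂]^1 = (product terms)/(Kc · other reactant terms) = 1.9044 / (7.71 · 2.64) = 0.093562
[I₂] = 0.0936 M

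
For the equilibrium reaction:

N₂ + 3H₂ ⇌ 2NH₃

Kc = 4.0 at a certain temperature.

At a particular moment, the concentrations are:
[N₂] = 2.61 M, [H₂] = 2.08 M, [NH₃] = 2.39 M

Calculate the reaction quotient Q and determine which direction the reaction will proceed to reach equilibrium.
Q = 0.243, Q < K, reaction proceeds forward (toward products)

Q = ([NH₃]^2) / ([N₂] × [H₂]^3)
  = ((2.39)^2) / ((2.61)·(2.08)^3) = 5.7121/23.487 = 0.2432
Since Q = 0.2432 < Kc = 4.0, the reaction proceeds forward (toward products) to reach equilibrium.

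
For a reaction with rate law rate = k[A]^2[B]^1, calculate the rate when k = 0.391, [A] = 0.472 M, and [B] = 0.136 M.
0.01185 M/s

rate = k·[A]^2·[B]^1 = 0.391·(0.472)^2·(0.136)^1 = 0.391·0.222784·0.136 = 0.01185 M/s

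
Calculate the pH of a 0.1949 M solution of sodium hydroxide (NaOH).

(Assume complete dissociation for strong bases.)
pH = 13.29

[OH⁻] = 0.1949 M for strong base. pOH = -log[OH⁻] = 0.71, pH = 14 - pOH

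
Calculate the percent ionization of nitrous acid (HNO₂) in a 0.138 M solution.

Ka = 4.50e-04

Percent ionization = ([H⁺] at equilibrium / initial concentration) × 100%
Percent ionization = 5.55%

Let x = [H⁺]. Ka = x²/(C - x) ⇒ x² + (4.50e-04)x - (4.50e-04)(0.138) = 0. x = 7.6586e-03. Percent = (7.6586e-03/0.138) × 100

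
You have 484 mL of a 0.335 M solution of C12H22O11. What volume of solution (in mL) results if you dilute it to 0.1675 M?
Using M₁V₁ = M₂V₂:
0.335 × 484 = 0.1675 × V₂
V₂ = (0.335 × 484) / 0.1675 = 968 mL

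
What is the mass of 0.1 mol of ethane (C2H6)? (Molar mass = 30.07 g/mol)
Mass = 0.1 mol × 30.07 g/mol = 3.007 g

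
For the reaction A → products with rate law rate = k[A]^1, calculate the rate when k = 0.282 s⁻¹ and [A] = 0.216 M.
0.06091 M/s

rate = k·[A]^1 = 0.282·(0.216)^1 = 0.282·0.216 = 0.06091 M/s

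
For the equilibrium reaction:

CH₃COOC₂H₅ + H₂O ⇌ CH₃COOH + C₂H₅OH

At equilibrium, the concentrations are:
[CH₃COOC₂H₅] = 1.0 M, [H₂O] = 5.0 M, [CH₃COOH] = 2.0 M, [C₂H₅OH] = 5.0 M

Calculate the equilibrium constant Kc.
K_c = 2.0000

Kc = ([CH₃COOH] × [C₂H₅OH]) / ([CH₃COOC₂H₅] × [H₂O])
   = ((2.0)·(5.0)) / ((1.0)·(5.0))
   = 10 / 5 = 2.0000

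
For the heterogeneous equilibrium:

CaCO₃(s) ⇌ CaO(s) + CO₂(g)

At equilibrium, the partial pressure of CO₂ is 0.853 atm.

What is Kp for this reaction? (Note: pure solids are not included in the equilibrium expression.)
K_p = 0.853

Solids (CaCO₃, CaO) have activity 1 and are excluded.
Kp = P(CO₂) = 0.853.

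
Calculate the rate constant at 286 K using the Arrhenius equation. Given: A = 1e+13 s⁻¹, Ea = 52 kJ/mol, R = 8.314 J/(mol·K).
3.18e+03 s⁻¹

k = A·exp(-Ea/(R·T)) = 1e+13·exp(-52000/(8.314·286)) = 1e+13·exp(-21.8689) = 1e+13·3.1802e-10 = 3.18e+03 s⁻¹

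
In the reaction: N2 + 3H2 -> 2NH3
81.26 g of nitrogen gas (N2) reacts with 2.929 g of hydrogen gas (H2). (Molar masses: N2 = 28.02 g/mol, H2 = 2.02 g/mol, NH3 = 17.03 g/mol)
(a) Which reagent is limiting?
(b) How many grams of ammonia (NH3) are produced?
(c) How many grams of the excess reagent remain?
(a) H2, (b) 16.46 g, (c) 67.72 g

Moles of N2 = 81.26 g ÷ 28.02 g/mol = 2.90007 mol
Moles of H2 = 2.929 g ÷ 2.02 g/mol = 1.45 mol
Moles ÷ coefficient: N2: 2.90007/1 = 2.9, H2: 1.45/3 = 0.4833
(a) H2 has the smaller value, so H2 is the limiting reagent.
(b) Moles of NH3 = 1.45 mol H2 × (2/3) = 0.966667 mol; mass = 0.966667 mol × 17.03 g/mol = 16.46 g
(c) N2 consumed = 1.45 × (1/3) = 0.483333 mol; remaining = 2.90007 − 0.483333 = 2.41674 mol; mass = 2.41674 mol × 28.02 g/mol = 67.72 g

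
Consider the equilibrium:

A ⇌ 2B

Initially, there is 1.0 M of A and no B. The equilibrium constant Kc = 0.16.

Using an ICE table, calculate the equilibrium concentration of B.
[B] = 0.362 M

ICE: [A] = 1.0 − x, [B] = 2x.
Kc = (2x)²/(1.0 − x) = 0.16 ⇒ 4x² + 0.16x − 0.16 = 0.
x = (−0.16 + √(0.16² + 4·4·0.16))/(2·4) = (−0.16 + √2.5856)/8 = 0.181.
[B] = 2x = 0.362 M.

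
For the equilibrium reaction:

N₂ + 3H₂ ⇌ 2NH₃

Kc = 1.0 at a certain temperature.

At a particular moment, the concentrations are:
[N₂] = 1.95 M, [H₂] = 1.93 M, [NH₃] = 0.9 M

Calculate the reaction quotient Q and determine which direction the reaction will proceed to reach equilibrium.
Q = 0.058, Q < K, reaction proceeds forward (toward products)

Q = ([NH₃]^2) / ([N₂] × [H₂]^3)
  = ((0.9)^2) / ((1.95)·(1.93)^3) = 0.81/14.019 = 0.05778
Since Q = 0.05778 < Kc = 1.0, the reaction proceeds forward (toward products) to reach equilibrium.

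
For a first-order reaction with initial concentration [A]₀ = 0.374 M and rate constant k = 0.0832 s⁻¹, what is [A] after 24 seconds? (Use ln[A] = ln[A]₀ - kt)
0.0508 M

ln[A] = ln[A]₀ - k·t = ln(0.374) - (0.0832)·(24) = -0.9835 - 1.9968 = -2.9803
[A] = e^(-2.9803) = 0.0508 M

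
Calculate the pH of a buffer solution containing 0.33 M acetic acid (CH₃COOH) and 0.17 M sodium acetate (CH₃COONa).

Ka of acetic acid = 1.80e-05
pH = 4.46

pKa = -log(1.80e-05) = 4.74. pH = pKa + log([A⁻]/[HA]) = 4.74 + log(0.17/0.33)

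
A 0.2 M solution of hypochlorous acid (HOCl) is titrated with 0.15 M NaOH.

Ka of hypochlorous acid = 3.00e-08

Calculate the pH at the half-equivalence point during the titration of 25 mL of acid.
pH = pKa = 7.52

At the half-equivalence point, [HA] = [A⁻], so by Henderson–Hasselbalch pH = pKa + log(1) = pKa.
pKa = −log(3.00e-08) = 7.52.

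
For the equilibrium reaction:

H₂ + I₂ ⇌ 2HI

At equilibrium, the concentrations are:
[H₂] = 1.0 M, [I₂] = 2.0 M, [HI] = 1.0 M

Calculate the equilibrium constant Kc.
K_c = 0.5000

Kc = ([HI]^2) / ([H₂] × [I₂])
   = ((1.0)^2) / ((1.0)·(2.0))
   = 1 / 2 = 0.5000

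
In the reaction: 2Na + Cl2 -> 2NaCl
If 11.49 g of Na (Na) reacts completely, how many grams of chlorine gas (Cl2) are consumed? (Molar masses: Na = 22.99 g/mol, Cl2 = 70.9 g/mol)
Moles of Na = 11.49 g ÷ 22.99 g/mol = 0.499783 mol
Mole ratio: 1 mol Cl2 / 2 mol Na
Moles of Cl2 = 0.499783 × (1/2) = 0.249891 mol
Mass of Cl2 = 0.249891 mol × 70.9 g/mol = 17.72 g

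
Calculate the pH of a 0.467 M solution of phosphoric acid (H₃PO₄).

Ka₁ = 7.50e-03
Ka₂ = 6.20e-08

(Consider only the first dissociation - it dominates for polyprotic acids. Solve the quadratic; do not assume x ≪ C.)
pH = 1.26

x² + Ka₁·x − Ka₁·C = 0 with Ka₁ = 7.50e-03, C = 0.467.
x = (−Ka₁ + √(Ka₁² + 4·Ka₁·C))/2 = 5.5551e-02 M, so pH = 1.26.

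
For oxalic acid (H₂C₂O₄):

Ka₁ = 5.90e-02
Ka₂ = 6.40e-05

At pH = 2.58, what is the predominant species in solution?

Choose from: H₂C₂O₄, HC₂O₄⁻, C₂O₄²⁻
HC₂O₄⁻

pKa1 = 1.23, pKa2 = 4.19. Each pKa is the crossover between adjacent species; pH = 2.58 lies in the region where HC₂O₄⁻ predominates.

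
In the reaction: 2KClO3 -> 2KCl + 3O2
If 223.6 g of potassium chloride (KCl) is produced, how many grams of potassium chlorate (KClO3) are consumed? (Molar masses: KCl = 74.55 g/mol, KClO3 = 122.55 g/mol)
Moles of KCl = 223.6 g ÷ 74.55 g/mol = 2.99933 mol
Mole ratio: 2 mol KClO3 / 2 mol KCl
Moles of KClO3 = 2.99933 × (2/2) = 2.99933 mol
Mass of KClO3 = 2.99933 mol × 122.55 g/mol = 367.6 g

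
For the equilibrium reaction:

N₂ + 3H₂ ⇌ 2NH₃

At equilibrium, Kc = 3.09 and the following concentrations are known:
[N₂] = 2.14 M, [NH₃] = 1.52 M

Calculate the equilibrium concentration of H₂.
[H₂] = 0.7043 M

Kc = ([NH₃]^2) / ([N₂] × [H₂]^3) = 3.09
[H₂]^3 = (product terms)/(Kc · other reactant terms) = 2.3104 / (3.09 · 2.14) = 0.34939
[H₂] = (0.34939)^(1/3) = 0.7043 M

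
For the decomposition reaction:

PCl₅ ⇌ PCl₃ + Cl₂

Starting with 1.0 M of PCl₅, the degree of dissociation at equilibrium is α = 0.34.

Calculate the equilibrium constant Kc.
K_c = 0.1752

x = α·[A]₀ = 0.34 × 1.0 = 0.34 M dissociated.
At eq: [PCl₅] = 1.0 − 0.34 = 0.66 M; [PCl₃] = [Cl₂] = x = 0.34 M.
Kc = [PCl₃][Cl₂]/[PCl₅] = (0.34)²/0.66 = 0.1752.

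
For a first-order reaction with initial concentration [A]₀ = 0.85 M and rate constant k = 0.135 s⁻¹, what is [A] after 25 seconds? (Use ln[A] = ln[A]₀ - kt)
0.0291 M

ln[A] = ln[A]₀ - k·t = ln(0.85) - (0.135)·(25) = -0.1625 - 3.3750 = -3.5375
[A] = e^(-3.5375) = 0.0291 M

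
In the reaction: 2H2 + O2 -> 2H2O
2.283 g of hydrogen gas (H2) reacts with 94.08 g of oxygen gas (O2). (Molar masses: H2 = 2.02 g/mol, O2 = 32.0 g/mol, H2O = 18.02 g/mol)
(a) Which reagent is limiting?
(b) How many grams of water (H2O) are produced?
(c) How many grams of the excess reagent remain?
(a) H2, (b) 20.37 g, (c) 76 g

Moles of H2 = 2.283 g ÷ 2.02 g/mol = 1.1302 mol
Moles of O2 = 94.08 g ÷ 32.0 g/mol = 2.94 mol
Moles ÷ coefficient: H2: 1.1302/2 = 0.5651, O2: 2.94/1 = 2.94
(a) H2 has the smaller value, so H2 is the limiting reagent.
(b) Moles of H2O = 1.1302 mol H2 × (2/2) = 1.1302 mol; mass = 1.1302 mol × 18.02 g/mol = 20.37 g
(c) O2 consumed = 1.1302 × (1/2) = 0.565099 mol; remaining = 2.94 − 0.565099 = 2.3749 mol; mass = 2.3749 mol × 32.0 g/mol = 76 g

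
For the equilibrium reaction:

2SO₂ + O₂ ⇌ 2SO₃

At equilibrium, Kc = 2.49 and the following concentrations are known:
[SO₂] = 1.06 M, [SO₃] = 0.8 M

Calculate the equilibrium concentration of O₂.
[O₂] = 0.2288 M

Kc = ([SO₃]^2) / ([SO₂]^2 × [O₂]) = 2.49
[O₂]^1 = (product terms)/(Kc · other reactant terms) = 0.64 / (2.49 · 1.1236) = 0.22875
[O₂] = 0.2288 M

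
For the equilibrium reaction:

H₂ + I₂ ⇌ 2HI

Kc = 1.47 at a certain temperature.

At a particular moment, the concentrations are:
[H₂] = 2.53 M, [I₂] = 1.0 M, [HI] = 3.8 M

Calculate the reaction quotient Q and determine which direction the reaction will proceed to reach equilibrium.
Q = 5.708, Q > K, reaction proceeds reverse (toward reactants)

Q = ([HI]^2) / ([H₂] × [I₂])
  = ((3.8)^2) / ((2.53)·(1.0)) = 14.44/2.53 = 5.708
Since Q = 5.708 > Kc = 1.47, the reaction proceeds reverse (toward reactants) to reach equilibrium.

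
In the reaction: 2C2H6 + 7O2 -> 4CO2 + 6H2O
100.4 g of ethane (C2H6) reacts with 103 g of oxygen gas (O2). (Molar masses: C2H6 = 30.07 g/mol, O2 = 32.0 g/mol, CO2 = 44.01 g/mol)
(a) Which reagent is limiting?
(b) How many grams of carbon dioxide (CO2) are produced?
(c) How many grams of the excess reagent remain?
(a) O2, (b) 80.95 g, (c) 72.75 g

Moles of C2H6 = 100.4 g ÷ 30.07 g/mol = 3.33888 mol
Moles of O2 = 103 g ÷ 32.0 g/mol = 3.21875 mol
Moles ÷ coefficient: C2H6: 3.33888/2 = 1.669, O2: 3.21875/7 = 0.4598
(a) O2 has the smaller value, so O2 is the limiting reagent.
(b) Moles of CO2 = 3.21875 mol O2 × (4/7) = 1.83929 mol; mass = 1.83929 mol × 44.01 g/mol = 80.95 g
(c) C2H6 consumed = 3.21875 × (2/7) = 0.919643 mol; remaining = 3.33888 − 0.919643 = 2.41923 mol; mass = 2.41923 mol × 30.07 g/mol = 72.75 g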